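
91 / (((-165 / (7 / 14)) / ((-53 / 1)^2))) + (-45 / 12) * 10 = -133997 / 165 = -812.10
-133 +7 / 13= -1722 / 13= -132.46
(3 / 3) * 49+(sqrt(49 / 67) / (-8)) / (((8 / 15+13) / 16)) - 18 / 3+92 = 135 - 30 * sqrt(67) / 1943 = 134.87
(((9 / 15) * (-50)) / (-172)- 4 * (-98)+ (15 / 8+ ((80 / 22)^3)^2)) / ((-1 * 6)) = -549721469411 / 1218833968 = -451.02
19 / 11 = 1.73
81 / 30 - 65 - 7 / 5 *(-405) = 5047 / 10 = 504.70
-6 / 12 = -1 / 2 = -0.50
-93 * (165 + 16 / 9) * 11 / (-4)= 511841 / 12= 42653.42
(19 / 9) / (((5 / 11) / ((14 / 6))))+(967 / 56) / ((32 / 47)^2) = 372268177 / 7741440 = 48.09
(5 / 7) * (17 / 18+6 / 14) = 865 / 882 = 0.98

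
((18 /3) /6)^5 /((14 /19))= 19 /14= 1.36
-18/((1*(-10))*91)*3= 27/455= 0.06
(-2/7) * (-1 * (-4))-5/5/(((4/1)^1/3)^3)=-701/448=-1.56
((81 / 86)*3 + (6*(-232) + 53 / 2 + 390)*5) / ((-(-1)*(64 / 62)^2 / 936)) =-23568032007 / 5504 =-4281982.56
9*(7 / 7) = 9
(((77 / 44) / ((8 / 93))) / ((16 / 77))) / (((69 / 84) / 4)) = 350889 / 736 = 476.75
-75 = -75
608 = 608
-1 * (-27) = 27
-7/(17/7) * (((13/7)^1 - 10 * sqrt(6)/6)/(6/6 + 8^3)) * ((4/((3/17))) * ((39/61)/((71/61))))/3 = -4732/109269 + 12740 * sqrt(6)/327807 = 0.05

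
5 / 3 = 1.67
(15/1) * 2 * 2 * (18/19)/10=108/19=5.68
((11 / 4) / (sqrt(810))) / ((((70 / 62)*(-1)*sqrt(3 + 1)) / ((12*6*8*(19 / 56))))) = -6479*sqrt(10) / 2450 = -8.36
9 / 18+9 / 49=67 / 98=0.68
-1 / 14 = -0.07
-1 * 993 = -993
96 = 96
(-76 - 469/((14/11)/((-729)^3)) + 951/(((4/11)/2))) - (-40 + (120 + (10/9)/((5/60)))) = 428293365773/3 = 142764455257.67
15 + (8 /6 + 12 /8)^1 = 107 /6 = 17.83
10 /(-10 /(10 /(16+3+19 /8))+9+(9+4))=16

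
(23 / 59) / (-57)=-23 / 3363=-0.01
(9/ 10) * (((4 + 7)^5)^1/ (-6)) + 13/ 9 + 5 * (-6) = -4353517/ 180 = -24186.21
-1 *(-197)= 197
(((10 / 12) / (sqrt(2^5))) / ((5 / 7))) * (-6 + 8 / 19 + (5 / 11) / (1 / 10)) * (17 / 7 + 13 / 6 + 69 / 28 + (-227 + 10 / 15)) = 55257 * sqrt(2) / 1672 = 46.74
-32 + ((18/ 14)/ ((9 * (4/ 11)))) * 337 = 2811/ 28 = 100.39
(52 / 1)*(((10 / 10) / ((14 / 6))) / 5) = 156 / 35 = 4.46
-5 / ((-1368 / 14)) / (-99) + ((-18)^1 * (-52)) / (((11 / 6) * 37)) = 13.80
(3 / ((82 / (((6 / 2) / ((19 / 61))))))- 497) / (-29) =773777 / 45182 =17.13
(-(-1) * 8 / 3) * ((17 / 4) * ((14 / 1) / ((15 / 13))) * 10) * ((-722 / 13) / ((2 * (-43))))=343672 / 387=888.04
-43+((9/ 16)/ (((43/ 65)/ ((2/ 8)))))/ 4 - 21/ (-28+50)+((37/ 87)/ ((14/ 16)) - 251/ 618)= -110948565593/ 2531828992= -43.82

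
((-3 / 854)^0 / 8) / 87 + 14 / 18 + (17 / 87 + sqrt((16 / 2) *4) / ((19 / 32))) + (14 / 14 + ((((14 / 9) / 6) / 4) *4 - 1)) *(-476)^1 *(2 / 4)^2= -187151 / 6264 + 128 *sqrt(2) / 19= -20.35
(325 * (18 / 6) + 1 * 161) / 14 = 568 / 7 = 81.14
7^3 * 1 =343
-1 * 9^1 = -9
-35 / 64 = -0.55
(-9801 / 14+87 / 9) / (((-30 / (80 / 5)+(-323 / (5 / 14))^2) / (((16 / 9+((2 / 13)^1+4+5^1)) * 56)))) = -29669730400 / 57419211447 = -0.52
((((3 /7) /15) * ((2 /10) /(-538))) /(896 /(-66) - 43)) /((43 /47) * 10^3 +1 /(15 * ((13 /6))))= 6721 /32754411525780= 0.00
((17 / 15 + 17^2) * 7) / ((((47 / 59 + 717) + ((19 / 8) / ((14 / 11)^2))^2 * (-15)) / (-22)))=-8838143541248 / 135607017975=-65.17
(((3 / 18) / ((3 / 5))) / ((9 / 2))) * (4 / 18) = 10 / 729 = 0.01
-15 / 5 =-3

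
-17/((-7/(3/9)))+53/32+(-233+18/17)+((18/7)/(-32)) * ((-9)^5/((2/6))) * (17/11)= 2735719285/125664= 21770.11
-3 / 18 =-1 / 6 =-0.17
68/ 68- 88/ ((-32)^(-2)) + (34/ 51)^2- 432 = -814883/ 9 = -90542.56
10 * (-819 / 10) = -819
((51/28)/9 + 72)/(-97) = -6065/8148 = -0.74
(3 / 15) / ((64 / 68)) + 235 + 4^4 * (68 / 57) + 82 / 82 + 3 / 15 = 541.82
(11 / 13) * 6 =66 / 13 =5.08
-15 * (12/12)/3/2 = -5/2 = -2.50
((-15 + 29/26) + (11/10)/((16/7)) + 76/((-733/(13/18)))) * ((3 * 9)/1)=-554835849/1524640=-363.91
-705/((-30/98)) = 2303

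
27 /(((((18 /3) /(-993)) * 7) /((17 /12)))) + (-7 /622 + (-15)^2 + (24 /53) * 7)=-676.18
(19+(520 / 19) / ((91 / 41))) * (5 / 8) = 20835 / 1064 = 19.58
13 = 13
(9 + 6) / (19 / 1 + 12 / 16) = 60 / 79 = 0.76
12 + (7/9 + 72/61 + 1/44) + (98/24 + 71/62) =19.21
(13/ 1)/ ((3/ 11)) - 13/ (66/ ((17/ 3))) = 9217/ 198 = 46.55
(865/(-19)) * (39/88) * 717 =-24187995/1672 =-14466.50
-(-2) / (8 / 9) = 9 / 4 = 2.25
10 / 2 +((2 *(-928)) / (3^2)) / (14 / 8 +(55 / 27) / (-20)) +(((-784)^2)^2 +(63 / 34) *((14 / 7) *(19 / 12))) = 2286457693237995 / 6052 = 377801998221.74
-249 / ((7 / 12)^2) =-35856 / 49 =-731.76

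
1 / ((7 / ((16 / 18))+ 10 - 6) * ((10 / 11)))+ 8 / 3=3932 / 1425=2.76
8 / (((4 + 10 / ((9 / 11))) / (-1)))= -36 / 73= -0.49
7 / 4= 1.75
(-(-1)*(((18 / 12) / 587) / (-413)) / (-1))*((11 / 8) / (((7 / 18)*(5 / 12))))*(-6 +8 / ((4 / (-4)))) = -891 / 1212155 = -0.00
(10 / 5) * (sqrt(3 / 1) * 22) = 44 * sqrt(3) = 76.21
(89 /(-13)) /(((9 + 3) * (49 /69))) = -2047 /2548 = -0.80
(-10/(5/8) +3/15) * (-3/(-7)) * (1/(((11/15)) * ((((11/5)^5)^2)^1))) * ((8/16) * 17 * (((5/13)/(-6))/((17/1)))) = 11572265625/103853448102404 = 0.00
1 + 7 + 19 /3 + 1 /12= 173 /12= 14.42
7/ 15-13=-188/ 15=-12.53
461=461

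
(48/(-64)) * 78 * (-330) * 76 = 1467180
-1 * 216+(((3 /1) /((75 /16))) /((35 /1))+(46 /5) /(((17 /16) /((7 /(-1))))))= -4114328 /14875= -276.59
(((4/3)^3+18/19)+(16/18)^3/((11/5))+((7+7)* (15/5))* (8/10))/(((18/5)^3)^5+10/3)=12367169189453125/73423209033291746178693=0.00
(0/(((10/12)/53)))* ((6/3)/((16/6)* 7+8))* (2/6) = 0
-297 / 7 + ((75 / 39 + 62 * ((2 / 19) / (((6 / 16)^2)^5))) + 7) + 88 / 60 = 60564158573939 / 510478605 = 118641.91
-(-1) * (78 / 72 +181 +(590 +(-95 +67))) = 8929 / 12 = 744.08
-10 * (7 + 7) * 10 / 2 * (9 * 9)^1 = -56700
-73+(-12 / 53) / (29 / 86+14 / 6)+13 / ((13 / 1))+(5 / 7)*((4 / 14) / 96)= -6191034055 / 85887984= -72.08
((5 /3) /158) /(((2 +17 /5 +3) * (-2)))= -25 /39816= -0.00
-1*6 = -6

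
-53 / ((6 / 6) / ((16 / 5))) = -848 / 5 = -169.60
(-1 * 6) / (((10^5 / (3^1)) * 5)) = -9 / 250000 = -0.00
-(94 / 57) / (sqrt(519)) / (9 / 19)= -94*sqrt(519) / 14013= -0.15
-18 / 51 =-6 / 17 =-0.35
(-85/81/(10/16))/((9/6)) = -272/243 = -1.12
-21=-21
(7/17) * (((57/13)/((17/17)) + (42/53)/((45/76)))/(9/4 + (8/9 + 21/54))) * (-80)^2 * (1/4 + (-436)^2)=1208914334073600/1487551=812687655.13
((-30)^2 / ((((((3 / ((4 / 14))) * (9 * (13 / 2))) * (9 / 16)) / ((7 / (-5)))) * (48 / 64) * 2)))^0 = 1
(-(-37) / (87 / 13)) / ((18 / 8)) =1924 / 783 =2.46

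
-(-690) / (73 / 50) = 34500 / 73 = 472.60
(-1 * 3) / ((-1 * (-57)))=-0.05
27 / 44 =0.61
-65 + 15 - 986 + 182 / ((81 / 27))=-2926 / 3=-975.33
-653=-653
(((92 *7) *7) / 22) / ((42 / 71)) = 11431 / 33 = 346.39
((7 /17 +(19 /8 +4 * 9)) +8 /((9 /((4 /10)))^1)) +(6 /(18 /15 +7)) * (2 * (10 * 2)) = 17165591 /250920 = 68.41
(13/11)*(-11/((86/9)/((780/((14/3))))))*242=-16563690/301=-55028.87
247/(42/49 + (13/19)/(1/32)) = 32851/3026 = 10.86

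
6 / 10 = 3 / 5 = 0.60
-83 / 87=-0.95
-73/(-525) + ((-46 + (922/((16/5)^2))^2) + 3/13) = 901432487041/111820800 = 8061.40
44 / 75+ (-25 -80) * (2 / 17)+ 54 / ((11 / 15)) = 867728 / 14025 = 61.87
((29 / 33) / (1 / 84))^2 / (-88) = -82418 / 1331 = -61.92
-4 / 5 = -0.80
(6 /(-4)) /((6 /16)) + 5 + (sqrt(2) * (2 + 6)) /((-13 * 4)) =1 - 2 * sqrt(2) /13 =0.78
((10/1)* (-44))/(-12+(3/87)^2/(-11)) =4070440/111013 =36.67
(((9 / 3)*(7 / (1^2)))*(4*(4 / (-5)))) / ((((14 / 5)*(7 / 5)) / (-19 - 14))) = 3960 / 7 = 565.71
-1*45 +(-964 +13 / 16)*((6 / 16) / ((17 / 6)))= -187659 / 1088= -172.48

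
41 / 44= 0.93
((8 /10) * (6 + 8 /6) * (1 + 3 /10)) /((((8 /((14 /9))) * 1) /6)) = 2002 /225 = 8.90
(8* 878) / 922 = 3512 / 461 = 7.62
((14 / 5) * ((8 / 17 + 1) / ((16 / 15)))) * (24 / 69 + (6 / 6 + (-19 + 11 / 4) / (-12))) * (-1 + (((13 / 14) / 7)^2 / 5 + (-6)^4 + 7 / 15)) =2783518363025 / 205997568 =13512.38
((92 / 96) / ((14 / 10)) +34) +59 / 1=15739 / 168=93.68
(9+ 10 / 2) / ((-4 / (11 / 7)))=-11 / 2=-5.50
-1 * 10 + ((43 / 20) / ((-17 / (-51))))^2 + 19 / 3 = 45523 / 1200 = 37.94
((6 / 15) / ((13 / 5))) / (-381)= -2 / 4953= -0.00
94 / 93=1.01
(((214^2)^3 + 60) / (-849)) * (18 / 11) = -576280455110376 / 3113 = -185120608773.01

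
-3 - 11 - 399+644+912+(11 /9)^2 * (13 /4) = 371905 /324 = 1147.85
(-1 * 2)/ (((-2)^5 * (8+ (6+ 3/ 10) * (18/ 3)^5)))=0.00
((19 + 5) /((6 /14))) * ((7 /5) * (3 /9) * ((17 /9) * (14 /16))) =5831 /135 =43.19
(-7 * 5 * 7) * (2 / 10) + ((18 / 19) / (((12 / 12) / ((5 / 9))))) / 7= -6507 / 133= -48.92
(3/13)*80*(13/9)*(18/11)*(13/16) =390/11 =35.45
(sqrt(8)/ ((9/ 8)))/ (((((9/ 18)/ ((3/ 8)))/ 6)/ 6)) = 48*sqrt(2) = 67.88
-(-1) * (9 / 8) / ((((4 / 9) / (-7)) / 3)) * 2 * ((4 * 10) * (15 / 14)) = -18225 / 4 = -4556.25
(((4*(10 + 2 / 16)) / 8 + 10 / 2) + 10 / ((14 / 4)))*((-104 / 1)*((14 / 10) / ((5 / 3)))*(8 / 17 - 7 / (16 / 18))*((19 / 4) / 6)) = 359910863 / 54400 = 6616.01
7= 7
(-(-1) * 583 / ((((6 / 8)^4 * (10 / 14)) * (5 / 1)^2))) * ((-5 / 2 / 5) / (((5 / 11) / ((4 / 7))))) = -3283456 / 50625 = -64.86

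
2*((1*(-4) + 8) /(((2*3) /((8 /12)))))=8 /9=0.89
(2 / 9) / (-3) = -2 / 27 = -0.07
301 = 301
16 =16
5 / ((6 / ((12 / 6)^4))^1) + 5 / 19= 775 / 57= 13.60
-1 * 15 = -15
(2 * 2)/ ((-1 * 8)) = -1/ 2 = -0.50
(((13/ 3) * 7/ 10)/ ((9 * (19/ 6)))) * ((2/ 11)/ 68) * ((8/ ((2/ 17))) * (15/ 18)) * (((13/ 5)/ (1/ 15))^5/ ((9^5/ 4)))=135150652/ 1371249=98.56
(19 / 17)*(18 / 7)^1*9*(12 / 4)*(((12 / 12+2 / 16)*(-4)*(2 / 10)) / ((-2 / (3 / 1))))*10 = 1047.55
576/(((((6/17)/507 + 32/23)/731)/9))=125203317408/45991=2722343.88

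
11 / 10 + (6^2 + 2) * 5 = 1911 / 10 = 191.10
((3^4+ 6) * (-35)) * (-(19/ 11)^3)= 20885655/ 1331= 15691.70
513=513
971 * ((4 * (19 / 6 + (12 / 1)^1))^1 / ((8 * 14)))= 525.96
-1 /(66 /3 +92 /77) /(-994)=11 /253612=0.00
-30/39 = -10/13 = -0.77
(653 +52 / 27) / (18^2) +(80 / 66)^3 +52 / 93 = 1574256455 / 360951228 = 4.36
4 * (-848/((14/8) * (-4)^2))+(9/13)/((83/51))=-911779/7553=-120.72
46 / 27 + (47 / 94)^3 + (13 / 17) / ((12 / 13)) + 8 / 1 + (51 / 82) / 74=59411579 / 5570424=10.67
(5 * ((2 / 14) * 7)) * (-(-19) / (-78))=-95 / 78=-1.22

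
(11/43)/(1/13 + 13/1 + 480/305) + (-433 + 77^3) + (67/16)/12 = 21874164907537/47959104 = 456100.37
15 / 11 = 1.36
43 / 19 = 2.26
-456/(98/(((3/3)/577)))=-228/28273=-0.01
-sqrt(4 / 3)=-2* sqrt(3) / 3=-1.15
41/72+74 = 5369/72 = 74.57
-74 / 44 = -37 / 22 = -1.68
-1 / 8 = -0.12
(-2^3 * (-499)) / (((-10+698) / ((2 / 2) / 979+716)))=349781535 / 84194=4154.47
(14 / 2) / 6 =7 / 6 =1.17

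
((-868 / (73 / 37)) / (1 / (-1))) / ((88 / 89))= 714581 / 1606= 444.94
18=18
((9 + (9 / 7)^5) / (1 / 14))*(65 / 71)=27340560 / 170471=160.38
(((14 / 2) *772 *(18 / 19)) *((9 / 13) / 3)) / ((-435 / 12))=-1167264 / 35815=-32.59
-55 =-55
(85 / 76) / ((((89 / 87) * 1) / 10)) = 36975 / 3382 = 10.93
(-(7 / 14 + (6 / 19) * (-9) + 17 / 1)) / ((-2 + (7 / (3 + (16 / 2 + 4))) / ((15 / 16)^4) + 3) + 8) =-1.53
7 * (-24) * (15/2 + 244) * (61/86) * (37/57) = -15893794/817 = -19453.85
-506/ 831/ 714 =-253/ 296667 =-0.00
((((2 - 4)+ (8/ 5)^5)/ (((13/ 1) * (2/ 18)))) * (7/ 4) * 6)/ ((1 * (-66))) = -0.93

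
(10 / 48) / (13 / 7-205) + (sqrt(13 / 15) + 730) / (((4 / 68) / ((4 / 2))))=34 * sqrt(195) / 15 + 847056925 / 34128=24851.65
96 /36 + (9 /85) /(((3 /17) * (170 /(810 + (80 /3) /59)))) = 16631 /3009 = 5.53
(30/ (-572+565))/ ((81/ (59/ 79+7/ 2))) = -3355/ 14931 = -0.22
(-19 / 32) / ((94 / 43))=-817 / 3008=-0.27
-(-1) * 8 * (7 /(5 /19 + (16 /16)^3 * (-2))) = -1064 /33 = -32.24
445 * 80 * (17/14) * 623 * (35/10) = 94259900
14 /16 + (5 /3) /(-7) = 107 /168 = 0.64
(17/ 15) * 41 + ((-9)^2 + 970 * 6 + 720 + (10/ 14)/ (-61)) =42705049/ 6405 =6667.45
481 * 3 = 1443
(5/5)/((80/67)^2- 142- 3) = -4489/644505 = -0.01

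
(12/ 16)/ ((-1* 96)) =-1/ 128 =-0.01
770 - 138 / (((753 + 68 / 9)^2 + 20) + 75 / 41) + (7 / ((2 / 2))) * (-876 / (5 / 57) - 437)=-69345304329837 / 960543760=-72193.80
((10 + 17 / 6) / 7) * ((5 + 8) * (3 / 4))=143 / 8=17.88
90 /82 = 45 /41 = 1.10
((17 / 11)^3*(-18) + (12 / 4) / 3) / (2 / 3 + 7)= -261309 / 30613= -8.54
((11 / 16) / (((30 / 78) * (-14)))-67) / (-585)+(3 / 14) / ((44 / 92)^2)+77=2062622381 / 26426400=78.05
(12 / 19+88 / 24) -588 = -583.70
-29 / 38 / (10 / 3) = -87 / 380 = -0.23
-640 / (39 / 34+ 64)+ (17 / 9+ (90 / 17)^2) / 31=-316434953 / 35719533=-8.86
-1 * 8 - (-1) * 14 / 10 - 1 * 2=-43 / 5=-8.60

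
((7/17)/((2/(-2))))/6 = -7/102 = -0.07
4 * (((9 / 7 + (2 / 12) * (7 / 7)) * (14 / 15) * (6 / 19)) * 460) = 44896 / 57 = 787.65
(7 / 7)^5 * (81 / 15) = 5.40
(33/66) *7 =7/2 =3.50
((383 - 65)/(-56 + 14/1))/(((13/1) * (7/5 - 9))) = 265/3458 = 0.08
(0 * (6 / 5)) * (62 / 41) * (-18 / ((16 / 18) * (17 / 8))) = 0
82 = 82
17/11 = 1.55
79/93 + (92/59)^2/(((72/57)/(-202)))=-125603725/323733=-387.99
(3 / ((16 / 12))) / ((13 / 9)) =81 / 52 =1.56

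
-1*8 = -8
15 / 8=1.88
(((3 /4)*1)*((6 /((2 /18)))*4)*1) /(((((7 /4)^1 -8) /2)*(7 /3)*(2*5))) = -2.22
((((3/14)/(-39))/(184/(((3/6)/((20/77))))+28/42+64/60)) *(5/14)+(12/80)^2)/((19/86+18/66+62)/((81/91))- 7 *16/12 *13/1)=-40974745779/93186164216600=-0.00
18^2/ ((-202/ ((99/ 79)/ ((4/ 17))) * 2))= -136323/ 31916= -4.27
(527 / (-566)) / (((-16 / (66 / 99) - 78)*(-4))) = -0.00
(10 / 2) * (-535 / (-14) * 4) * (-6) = -32100 / 7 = -4585.71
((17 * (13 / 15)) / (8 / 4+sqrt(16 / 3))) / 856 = -221 / 8560+221 * sqrt(3) / 12840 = 0.00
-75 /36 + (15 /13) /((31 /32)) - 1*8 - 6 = -72019 /4836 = -14.89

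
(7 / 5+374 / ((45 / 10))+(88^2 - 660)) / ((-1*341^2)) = -322583 / 5232645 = -0.06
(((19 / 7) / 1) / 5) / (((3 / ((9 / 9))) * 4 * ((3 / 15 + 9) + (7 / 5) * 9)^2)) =95 / 998004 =0.00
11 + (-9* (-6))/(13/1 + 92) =403/35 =11.51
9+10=19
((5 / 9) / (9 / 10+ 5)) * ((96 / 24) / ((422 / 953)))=95300 / 112041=0.85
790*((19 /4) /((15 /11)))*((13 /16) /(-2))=-214643 /192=-1117.93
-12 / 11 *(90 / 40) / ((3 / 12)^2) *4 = -157.09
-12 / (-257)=12 / 257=0.05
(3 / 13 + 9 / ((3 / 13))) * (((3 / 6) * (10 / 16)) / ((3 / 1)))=4.09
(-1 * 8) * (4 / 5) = -32 / 5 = -6.40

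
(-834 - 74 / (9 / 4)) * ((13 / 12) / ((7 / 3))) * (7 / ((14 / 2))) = -50713 / 126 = -402.48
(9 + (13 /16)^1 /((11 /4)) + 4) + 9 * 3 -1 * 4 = 1597 /44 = 36.30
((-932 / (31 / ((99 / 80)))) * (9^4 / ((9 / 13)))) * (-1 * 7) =1530241713 / 620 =2468131.80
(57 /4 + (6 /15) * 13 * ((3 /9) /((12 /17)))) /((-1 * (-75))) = 0.22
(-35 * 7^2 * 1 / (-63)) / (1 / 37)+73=9722 / 9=1080.22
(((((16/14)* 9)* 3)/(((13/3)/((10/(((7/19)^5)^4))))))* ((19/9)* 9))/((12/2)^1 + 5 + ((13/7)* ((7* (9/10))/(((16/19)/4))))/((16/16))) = 185123101283722334910637663804800/19336299268699209038333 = 9573864094.22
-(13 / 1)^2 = -169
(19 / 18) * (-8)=-76 / 9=-8.44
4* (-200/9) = -800/9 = -88.89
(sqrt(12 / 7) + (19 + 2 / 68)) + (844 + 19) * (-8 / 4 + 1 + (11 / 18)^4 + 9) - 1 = 2 * sqrt(21) / 7 + 12567796423 / 1784592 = 7043.70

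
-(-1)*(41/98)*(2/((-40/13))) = -533/1960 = -0.27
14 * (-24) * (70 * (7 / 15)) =-10976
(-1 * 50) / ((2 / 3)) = -75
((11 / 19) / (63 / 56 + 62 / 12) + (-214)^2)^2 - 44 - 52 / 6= 51789197202468994 / 24693483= 2097281991.47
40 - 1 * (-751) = 791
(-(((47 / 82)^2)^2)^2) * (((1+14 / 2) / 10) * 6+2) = -404791873249937 / 5110352146637440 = -0.08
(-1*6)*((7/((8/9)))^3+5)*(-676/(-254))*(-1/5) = 1575.69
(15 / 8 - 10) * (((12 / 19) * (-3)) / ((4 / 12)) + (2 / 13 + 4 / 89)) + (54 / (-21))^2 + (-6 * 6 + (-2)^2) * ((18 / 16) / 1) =5031625 / 331436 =15.18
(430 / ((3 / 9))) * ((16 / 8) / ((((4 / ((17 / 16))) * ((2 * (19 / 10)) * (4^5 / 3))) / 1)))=164475 / 311296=0.53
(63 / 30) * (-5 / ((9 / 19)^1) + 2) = -539 / 30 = -17.97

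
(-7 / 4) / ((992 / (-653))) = 4571 / 3968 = 1.15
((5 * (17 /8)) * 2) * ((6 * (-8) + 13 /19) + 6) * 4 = -66725 /19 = -3511.84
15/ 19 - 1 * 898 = -17047/ 19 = -897.21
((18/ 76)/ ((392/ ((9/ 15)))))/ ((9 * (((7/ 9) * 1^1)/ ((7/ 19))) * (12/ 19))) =9/ 297920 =0.00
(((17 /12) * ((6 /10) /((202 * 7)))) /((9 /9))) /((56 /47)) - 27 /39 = -14242733 /20587840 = -0.69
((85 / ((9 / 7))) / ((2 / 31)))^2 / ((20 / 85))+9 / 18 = 5783707073 / 1296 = 4462736.94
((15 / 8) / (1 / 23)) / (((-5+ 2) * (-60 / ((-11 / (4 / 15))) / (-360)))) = 56925 / 16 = 3557.81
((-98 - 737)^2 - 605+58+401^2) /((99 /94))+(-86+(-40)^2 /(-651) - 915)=17469299359 /21483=813168.52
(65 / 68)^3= 274625 / 314432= 0.87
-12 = -12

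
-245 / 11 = -22.27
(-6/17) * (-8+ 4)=24/17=1.41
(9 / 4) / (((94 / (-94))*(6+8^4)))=-9 / 16408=-0.00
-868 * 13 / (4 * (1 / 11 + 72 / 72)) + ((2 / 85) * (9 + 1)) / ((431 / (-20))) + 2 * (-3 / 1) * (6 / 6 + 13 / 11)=-2513677123 / 967164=-2599.02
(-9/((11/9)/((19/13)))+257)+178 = 60666/143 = 424.24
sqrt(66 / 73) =sqrt(4818) / 73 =0.95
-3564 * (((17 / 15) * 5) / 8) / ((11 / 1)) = -459 / 2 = -229.50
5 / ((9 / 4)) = 20 / 9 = 2.22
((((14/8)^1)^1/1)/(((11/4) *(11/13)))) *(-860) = -78260/121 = -646.78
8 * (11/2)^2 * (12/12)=242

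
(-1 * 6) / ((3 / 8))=-16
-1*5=-5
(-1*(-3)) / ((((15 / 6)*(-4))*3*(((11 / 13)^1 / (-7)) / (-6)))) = -273 / 55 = -4.96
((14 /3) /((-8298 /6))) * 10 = -140 /4149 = -0.03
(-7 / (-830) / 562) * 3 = 21 / 466460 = 0.00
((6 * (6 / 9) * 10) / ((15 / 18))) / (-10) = -24 / 5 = -4.80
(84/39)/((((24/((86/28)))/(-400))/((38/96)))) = -20425/468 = -43.64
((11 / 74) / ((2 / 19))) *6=627 / 74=8.47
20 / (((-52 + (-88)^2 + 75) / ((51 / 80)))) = 17 / 10356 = 0.00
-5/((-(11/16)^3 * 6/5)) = 51200/3993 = 12.82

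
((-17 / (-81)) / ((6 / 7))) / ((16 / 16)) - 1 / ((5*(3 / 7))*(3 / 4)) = -917 / 2430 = -0.38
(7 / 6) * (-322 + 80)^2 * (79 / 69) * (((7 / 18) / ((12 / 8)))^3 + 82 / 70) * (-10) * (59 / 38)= -111780998105216 / 77413239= -1443951.96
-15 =-15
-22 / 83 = -0.27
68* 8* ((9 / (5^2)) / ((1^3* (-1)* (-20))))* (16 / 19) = 19584 / 2375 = 8.25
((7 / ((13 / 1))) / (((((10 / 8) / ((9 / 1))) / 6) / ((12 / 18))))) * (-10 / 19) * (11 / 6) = -3696 / 247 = -14.96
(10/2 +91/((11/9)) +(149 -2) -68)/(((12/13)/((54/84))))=9711/88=110.35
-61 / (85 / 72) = -4392 / 85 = -51.67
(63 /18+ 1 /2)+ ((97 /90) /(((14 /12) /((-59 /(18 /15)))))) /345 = 168157 /43470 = 3.87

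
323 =323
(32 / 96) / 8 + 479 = 11497 / 24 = 479.04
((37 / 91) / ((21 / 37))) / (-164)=-1369 / 313404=-0.00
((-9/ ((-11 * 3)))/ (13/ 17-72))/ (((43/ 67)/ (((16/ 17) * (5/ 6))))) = -0.00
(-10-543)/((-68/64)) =8848/17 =520.47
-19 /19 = -1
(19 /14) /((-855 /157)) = -157 /630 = -0.25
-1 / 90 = -0.01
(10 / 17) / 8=5 / 68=0.07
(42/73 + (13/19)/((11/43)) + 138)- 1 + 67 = 3162013/15257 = 207.25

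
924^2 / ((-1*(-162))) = 47432 / 9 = 5270.22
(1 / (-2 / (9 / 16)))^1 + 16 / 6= 229 / 96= 2.39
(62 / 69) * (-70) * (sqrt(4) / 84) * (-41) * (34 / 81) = 432140 / 16767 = 25.77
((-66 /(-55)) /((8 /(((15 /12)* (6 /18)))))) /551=1 /8816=0.00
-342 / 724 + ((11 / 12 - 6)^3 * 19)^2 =3366392525820469 / 540463104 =6228718.48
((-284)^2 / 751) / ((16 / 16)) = 80656 / 751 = 107.40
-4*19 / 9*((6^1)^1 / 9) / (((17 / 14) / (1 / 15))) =-2128 / 6885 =-0.31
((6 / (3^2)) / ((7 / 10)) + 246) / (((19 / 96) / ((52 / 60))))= 2157376 / 1995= 1081.39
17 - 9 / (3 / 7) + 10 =6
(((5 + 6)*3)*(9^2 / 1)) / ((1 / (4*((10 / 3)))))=35640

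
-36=-36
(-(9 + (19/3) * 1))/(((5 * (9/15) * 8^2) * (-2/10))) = 115/288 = 0.40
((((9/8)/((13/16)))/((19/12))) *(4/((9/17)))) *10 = 66.07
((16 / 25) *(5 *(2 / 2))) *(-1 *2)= -32 / 5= -6.40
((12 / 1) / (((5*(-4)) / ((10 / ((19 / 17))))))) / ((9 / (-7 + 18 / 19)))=3910 / 1083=3.61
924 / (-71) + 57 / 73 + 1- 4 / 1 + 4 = -58222 / 5183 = -11.23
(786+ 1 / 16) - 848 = -991 / 16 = -61.94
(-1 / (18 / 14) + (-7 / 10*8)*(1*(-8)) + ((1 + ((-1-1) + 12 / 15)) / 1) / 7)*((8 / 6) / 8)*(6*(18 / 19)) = 41.68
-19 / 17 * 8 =-152 / 17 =-8.94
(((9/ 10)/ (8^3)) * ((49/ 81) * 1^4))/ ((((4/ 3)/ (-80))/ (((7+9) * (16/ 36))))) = -49/ 108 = -0.45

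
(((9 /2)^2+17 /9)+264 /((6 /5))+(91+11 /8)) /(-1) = -24085 /72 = -334.51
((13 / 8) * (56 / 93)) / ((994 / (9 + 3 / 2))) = 91 / 8804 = 0.01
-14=-14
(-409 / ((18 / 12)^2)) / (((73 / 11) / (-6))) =35992 / 219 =164.35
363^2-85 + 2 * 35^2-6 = 134128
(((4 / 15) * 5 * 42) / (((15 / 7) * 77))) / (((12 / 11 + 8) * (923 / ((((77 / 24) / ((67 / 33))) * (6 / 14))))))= 0.00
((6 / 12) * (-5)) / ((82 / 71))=-355 / 164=-2.16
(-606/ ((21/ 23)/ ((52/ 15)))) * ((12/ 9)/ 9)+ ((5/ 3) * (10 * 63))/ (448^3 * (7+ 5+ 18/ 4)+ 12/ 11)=-175230904129807/ 514068775290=-340.87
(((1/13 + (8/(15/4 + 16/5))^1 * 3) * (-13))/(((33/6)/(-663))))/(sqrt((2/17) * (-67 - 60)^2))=127.00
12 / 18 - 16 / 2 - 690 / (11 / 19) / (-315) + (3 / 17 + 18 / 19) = -181007 / 74613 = -2.43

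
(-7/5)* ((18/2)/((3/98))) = -2058/5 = -411.60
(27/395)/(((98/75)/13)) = 5265/7742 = 0.68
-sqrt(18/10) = -3 * sqrt(5)/5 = -1.34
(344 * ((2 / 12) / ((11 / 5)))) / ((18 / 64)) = 27520 / 297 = 92.66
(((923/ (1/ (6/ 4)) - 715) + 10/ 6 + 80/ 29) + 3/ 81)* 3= 1055425/ 522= 2021.89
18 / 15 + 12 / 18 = 28 / 15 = 1.87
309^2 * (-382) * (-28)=1021264776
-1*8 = -8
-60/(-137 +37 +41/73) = 4380/7259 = 0.60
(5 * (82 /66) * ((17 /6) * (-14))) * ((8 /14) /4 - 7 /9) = 139400 /891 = 156.45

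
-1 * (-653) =653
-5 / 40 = -1 / 8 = -0.12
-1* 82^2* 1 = -6724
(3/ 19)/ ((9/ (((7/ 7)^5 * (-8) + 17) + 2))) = 11/ 57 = 0.19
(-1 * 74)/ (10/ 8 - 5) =296/ 15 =19.73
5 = 5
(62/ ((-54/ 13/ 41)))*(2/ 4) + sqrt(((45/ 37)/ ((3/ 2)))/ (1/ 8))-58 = -19655/ 54 + 4*sqrt(555)/ 37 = -361.43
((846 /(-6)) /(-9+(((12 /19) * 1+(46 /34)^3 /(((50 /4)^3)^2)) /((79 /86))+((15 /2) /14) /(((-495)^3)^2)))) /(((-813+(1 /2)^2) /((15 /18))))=-7435553632916531919521484375000 /427525346879997951738550580164033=-0.02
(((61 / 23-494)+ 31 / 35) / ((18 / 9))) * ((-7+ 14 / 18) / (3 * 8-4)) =394822 / 5175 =76.29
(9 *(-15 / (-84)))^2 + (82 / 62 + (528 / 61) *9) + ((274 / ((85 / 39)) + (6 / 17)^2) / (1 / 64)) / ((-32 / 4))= -1981456674569 / 2142276080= -924.93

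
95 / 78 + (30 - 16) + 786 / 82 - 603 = -1849073 / 3198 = -578.20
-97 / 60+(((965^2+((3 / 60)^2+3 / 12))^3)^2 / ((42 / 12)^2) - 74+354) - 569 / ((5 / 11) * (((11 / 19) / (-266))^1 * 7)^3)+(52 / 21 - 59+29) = 969605431577007387615543301396941518663024251207888163 / 18213888000000000000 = 53234401769518259232490250000000000.00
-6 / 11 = -0.55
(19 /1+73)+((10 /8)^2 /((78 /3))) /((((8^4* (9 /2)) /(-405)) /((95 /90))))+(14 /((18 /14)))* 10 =3080694913 /15335424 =200.89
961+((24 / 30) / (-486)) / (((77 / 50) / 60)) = 5993357 / 6237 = 960.94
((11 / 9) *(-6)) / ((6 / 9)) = -11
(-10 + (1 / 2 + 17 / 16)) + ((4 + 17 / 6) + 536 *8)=205747 / 48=4286.40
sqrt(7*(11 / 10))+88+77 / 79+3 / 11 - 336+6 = -209214 / 869+sqrt(770) / 10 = -237.98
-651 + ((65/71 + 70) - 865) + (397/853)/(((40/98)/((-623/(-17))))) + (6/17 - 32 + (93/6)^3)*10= 21511361331/605630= 35518.98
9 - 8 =1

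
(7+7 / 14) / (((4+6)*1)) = 3 / 4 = 0.75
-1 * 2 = -2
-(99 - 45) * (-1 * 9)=486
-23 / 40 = -0.58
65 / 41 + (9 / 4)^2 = 4361 / 656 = 6.65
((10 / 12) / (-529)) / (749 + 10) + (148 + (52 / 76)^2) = 129118708597 / 869672826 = 148.47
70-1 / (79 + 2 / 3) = 16727 / 239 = 69.99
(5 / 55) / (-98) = -1 / 1078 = -0.00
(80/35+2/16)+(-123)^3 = -104208417/56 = -1860864.59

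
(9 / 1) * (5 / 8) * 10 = 225 / 4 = 56.25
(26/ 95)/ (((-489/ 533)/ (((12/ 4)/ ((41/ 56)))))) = -18928/ 15485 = -1.22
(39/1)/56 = 39/56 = 0.70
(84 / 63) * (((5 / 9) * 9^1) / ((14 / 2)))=20 / 21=0.95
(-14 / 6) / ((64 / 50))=-175 / 96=-1.82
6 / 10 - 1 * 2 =-7 / 5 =-1.40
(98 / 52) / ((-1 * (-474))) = 49 / 12324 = 0.00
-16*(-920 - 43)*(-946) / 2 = -7287984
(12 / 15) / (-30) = -2 / 75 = -0.03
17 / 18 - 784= -14095 / 18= -783.06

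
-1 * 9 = -9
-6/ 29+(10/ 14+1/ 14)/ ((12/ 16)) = 512/ 609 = 0.84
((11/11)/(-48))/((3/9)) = -1/16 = -0.06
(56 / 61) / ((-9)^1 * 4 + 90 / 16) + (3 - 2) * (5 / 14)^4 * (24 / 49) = -77620379 / 3487822254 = -0.02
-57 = -57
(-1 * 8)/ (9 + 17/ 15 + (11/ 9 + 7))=-180/ 413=-0.44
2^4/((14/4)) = 32/7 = 4.57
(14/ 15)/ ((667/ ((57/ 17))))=266/ 56695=0.00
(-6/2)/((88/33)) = -9/8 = -1.12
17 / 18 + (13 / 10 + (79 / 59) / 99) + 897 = 26262829 / 29205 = 899.26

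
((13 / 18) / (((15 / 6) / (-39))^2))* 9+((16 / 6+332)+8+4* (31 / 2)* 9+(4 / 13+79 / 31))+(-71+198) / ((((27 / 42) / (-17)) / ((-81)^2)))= -665925319561 / 30225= -22032268.64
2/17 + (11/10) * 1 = 207/170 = 1.22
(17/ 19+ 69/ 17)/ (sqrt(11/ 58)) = 1600 * sqrt(638)/ 3553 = 11.37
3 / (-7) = -3 / 7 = -0.43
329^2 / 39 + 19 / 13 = 108298 / 39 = 2776.87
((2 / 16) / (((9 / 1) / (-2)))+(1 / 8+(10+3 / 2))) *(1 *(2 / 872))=835 / 31392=0.03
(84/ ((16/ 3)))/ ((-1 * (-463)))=0.03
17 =17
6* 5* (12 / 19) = 360 / 19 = 18.95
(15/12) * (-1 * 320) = -400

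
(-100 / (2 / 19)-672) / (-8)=811 / 4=202.75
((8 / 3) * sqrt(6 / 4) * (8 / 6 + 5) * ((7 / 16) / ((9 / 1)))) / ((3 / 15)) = 665 * sqrt(6) / 324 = 5.03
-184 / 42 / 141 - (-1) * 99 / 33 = 8791 / 2961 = 2.97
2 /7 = 0.29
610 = 610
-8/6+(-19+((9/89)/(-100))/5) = -2714527/133500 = -20.33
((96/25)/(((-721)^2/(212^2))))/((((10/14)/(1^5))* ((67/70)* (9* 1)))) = 2876416/53310225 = 0.05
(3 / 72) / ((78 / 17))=17 / 1872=0.01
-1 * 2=-2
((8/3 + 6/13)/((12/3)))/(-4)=-61/312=-0.20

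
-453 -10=-463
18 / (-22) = -9 / 11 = -0.82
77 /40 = 1.92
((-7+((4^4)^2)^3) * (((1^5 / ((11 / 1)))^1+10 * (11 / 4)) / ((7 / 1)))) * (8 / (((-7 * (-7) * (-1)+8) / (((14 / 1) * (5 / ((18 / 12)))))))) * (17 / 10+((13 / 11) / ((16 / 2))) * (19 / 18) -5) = 1418156031936208514881 / 44649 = 31762324619503427.06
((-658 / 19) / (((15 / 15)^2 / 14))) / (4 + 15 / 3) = -53.87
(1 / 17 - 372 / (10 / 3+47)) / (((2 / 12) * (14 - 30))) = 56463 / 20536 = 2.75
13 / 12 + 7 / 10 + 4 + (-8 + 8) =347 / 60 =5.78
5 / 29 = 0.17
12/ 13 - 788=-10232/ 13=-787.08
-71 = -71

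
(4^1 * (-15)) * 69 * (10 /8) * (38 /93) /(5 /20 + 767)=-87400 /31713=-2.76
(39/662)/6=13/1324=0.01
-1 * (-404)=404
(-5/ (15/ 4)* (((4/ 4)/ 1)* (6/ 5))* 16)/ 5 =-128/ 25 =-5.12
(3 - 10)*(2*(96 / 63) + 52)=-1156 / 3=-385.33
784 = 784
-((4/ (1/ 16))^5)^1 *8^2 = -68719476736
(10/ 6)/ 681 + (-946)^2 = 1828313393/ 2043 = 894916.00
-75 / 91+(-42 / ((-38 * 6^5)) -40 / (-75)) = -0.29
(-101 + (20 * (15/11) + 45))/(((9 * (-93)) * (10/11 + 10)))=0.00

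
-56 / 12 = -14 / 3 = -4.67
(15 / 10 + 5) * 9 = 117 / 2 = 58.50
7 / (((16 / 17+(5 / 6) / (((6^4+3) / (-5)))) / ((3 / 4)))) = 1391229 / 248558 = 5.60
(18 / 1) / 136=9 / 68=0.13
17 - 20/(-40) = 35/2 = 17.50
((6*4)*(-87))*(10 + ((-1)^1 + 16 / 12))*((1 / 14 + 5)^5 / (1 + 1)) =-4866006559647 / 134456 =-36190326.65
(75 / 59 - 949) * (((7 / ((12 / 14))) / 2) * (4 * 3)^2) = -32878608 / 59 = -557264.54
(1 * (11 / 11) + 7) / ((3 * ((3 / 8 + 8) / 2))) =128 / 201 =0.64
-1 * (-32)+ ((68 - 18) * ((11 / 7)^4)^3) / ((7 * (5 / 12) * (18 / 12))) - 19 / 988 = 13216988471466201 / 5038228541164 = 2623.34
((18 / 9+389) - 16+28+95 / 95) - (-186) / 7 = 3014 / 7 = 430.57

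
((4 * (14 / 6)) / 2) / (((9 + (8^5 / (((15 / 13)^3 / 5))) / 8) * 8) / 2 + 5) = 450 / 5146189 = 0.00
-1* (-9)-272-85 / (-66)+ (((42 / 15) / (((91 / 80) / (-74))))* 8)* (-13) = 1233031 / 66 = 18682.29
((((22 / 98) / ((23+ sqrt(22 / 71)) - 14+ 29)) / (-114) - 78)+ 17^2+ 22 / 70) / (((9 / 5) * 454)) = 55 * sqrt(1562) / 2339546238792+ 15920196727 / 61567006284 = 0.26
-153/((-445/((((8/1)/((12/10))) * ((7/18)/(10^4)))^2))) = 833/36045000000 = 0.00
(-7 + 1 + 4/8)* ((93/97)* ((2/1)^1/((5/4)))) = -4092/485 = -8.44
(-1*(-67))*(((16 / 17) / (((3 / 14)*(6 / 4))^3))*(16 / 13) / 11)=376520704 / 1772199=212.46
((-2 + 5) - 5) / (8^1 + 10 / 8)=-8 / 37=-0.22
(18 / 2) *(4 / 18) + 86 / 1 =88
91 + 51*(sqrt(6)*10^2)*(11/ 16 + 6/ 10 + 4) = 91 + 107865*sqrt(6)/ 4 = 66144.55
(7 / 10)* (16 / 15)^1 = 56 / 75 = 0.75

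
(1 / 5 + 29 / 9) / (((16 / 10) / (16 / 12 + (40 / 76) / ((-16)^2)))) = 750211 / 262656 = 2.86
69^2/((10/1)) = 4761/10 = 476.10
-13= -13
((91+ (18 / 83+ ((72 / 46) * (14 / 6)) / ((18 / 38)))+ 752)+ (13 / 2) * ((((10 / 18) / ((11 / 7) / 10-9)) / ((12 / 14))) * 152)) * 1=24838463189 / 31905117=778.51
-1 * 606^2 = -367236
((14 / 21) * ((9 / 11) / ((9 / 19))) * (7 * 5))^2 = 1768900 / 1089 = 1624.33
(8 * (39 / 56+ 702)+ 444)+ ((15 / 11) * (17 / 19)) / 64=6065.59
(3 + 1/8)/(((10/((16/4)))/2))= 5/2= 2.50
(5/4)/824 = 5/3296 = 0.00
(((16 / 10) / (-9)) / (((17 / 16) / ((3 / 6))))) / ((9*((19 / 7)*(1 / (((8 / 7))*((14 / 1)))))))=-0.05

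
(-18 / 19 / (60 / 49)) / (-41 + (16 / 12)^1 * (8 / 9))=0.02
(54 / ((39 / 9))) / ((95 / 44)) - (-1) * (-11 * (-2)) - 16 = 11.77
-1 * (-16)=16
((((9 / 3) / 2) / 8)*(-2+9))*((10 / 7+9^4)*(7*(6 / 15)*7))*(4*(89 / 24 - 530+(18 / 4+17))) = -5453962199 / 16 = -340872637.44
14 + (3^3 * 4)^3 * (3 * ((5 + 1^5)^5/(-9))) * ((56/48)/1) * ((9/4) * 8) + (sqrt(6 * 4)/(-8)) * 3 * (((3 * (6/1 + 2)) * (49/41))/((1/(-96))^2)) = -68569129196.99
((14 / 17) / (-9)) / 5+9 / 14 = 6689 / 10710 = 0.62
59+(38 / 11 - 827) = -8410 / 11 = -764.55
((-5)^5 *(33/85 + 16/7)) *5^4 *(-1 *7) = 621484375/17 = 36557904.41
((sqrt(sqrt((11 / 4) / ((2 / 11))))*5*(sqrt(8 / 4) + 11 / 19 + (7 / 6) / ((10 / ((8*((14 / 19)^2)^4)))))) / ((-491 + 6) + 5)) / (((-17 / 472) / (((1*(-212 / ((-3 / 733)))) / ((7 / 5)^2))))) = 11460455*sqrt(11)*2^(1 / 4)*(168149883719 + 254753445615*sqrt(2)) / 763954632710262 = 31265.98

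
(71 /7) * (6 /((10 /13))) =2769 /35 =79.11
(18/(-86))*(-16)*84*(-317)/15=-1278144/215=-5944.86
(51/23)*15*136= 104040/23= 4523.48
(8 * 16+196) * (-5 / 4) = -405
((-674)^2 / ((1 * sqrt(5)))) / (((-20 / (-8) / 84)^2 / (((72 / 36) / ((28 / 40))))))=7326563328 * sqrt(5) / 25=655307745.71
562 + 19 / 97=54533 / 97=562.20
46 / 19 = 2.42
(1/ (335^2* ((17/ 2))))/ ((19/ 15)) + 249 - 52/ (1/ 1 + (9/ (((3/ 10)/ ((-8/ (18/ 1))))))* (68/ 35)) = 952027953603/ 3791611405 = 251.09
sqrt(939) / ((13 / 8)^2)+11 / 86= 11 / 86+64*sqrt(939) / 169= 11.73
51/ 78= 17/ 26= 0.65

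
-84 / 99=-28 / 33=-0.85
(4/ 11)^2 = 16/ 121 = 0.13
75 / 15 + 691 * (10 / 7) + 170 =8135 / 7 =1162.14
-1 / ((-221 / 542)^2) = -293764 / 48841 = -6.01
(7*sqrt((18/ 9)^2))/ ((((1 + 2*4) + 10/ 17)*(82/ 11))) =1309/ 6683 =0.20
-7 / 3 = -2.33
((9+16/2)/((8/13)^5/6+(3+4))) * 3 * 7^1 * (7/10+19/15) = 7820544459/78135370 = 100.09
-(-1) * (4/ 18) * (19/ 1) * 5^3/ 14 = 2375/ 63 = 37.70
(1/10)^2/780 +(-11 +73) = 4836001/78000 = 62.00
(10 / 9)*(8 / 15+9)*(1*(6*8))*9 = 4576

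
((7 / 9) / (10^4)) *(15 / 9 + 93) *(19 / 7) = 1349 / 67500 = 0.02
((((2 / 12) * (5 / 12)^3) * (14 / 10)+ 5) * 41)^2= 42309.21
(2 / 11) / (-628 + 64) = -1 / 3102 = -0.00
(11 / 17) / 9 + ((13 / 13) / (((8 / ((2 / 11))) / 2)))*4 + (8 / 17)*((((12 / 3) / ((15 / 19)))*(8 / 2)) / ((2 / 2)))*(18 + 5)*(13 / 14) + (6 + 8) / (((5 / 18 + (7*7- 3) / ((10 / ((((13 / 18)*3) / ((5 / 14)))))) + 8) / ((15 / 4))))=197002843036 / 959150115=205.39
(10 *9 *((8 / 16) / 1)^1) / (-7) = -45 / 7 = -6.43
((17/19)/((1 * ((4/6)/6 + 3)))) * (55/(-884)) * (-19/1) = 495/1456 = 0.34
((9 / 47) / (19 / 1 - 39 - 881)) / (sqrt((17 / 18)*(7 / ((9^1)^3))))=-729*sqrt(238) / 5039293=-0.00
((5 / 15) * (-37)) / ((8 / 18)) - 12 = -159 / 4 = -39.75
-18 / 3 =-6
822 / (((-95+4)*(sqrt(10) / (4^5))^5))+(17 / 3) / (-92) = -115686215428079616*sqrt(10) / 11375 - 17 / 276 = -32161049198913.70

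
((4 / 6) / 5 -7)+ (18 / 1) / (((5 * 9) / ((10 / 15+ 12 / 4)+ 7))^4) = -251321473 / 36905625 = -6.81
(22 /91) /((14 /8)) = 88 /637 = 0.14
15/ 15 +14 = 15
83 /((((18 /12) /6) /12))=3984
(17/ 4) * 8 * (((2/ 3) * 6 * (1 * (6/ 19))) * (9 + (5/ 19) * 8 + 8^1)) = 296208/ 361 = 820.52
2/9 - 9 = -79/9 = -8.78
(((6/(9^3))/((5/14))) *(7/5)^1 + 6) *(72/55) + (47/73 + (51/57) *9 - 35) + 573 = 554.59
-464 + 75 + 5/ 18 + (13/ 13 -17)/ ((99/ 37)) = -78151/ 198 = -394.70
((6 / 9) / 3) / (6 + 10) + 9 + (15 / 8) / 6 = 1343 / 144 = 9.33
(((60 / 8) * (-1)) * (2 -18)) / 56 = 15 / 7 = 2.14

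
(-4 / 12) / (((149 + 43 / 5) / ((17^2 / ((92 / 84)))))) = -10115 / 18124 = -0.56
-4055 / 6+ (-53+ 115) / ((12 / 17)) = -588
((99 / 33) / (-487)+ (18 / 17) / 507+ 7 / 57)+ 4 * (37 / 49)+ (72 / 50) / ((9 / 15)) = 5.54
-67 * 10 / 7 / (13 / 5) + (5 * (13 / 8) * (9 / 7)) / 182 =-374615 / 10192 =-36.76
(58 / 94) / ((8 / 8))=29 / 47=0.62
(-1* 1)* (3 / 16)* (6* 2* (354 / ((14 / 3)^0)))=-1593 / 2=-796.50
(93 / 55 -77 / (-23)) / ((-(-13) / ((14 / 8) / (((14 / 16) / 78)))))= 76488 / 1265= 60.46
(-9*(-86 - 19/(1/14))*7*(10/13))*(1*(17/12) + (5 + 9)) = 3418800/13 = 262984.62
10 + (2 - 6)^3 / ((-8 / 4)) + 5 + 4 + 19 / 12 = 631 / 12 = 52.58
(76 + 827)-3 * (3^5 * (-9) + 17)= 7413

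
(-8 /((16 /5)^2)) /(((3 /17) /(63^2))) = -562275 /32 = -17571.09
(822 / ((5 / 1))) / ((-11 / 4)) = -3288 / 55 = -59.78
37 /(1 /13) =481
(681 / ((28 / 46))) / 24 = 5221 / 112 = 46.62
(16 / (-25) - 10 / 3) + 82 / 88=-10037 / 3300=-3.04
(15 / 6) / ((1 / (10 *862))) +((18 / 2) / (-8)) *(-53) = 172877 / 8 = 21609.62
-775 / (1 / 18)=-13950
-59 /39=-1.51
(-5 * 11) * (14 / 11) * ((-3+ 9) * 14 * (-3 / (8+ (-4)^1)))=4410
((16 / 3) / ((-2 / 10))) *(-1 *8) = 640 / 3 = 213.33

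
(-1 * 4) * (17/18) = -34/9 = -3.78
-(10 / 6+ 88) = -269 / 3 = -89.67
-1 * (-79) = 79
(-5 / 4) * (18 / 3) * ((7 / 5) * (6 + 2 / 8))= -525 / 8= -65.62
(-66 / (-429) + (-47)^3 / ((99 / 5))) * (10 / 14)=-33741485 / 9009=-3745.31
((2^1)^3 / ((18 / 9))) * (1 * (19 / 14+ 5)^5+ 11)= 5589975513 / 134456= 41574.76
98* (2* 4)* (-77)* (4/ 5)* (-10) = 482944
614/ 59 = 10.41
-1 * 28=-28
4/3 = 1.33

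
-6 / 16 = -3 / 8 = -0.38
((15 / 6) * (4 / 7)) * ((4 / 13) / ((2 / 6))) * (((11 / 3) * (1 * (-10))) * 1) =-48.35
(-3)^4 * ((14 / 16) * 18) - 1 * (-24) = 5199 / 4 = 1299.75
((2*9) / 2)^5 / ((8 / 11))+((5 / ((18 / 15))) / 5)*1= 1948637 / 24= 81193.21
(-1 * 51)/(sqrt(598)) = -51 * sqrt(598)/598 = -2.09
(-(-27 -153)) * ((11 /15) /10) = 66 /5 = 13.20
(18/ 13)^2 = 324/ 169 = 1.92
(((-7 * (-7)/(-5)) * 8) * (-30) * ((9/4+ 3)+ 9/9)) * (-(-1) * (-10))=-147000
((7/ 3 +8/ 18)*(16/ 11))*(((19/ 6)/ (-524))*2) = -1900/ 38907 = -0.05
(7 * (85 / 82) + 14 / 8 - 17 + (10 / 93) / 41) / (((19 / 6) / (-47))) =5728501 / 48298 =118.61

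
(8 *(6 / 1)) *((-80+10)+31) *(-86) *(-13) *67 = -140224032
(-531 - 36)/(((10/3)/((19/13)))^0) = -567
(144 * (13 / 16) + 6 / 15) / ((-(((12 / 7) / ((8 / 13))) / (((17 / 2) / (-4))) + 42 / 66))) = 768383 / 4415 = 174.04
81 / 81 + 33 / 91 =124 / 91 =1.36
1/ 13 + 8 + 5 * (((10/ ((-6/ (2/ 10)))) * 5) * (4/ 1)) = -25.26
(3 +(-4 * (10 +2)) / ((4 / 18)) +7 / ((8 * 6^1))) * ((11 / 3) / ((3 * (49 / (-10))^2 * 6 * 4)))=-2809675 / 6223392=-0.45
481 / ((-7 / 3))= -1443 / 7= -206.14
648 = 648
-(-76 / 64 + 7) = -93 / 16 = -5.81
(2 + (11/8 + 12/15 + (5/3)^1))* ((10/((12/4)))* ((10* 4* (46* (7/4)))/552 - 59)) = -223619/216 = -1035.27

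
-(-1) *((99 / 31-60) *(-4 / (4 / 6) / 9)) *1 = 1174 / 31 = 37.87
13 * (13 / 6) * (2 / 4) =169 / 12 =14.08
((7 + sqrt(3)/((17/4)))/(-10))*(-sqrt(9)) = 6*sqrt(3)/85 + 21/10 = 2.22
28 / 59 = 0.47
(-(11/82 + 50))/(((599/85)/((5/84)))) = -1747175/4125912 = -0.42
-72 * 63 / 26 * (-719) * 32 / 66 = 8697024 / 143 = 60818.35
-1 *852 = -852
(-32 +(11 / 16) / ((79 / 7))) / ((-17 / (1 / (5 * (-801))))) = -0.00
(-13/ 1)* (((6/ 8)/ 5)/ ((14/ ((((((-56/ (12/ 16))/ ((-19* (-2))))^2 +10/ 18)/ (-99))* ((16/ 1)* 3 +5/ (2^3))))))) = 24187631/ 80055360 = 0.30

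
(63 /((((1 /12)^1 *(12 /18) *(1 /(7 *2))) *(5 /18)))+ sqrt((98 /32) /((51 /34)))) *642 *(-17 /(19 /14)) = -43664207328 /95-89131 *sqrt(6) /19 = -459634725.85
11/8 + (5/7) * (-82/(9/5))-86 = -59051/504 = -117.16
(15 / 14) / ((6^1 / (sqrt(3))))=5 * sqrt(3) / 28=0.31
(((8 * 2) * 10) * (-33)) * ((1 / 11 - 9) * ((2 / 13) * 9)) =846720 / 13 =65132.31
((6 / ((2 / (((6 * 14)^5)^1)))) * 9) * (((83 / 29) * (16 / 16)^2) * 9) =84349166662656 / 29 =2908591953884.69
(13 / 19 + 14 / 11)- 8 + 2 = -845 / 209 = -4.04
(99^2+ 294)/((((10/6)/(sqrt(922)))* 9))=673* sqrt(922)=20435.28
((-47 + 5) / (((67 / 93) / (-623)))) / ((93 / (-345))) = -9027270 / 67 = -134735.37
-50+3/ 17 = -847/ 17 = -49.82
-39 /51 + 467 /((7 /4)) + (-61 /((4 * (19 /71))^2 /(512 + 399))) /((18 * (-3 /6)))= 34981949269 /6186096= 5654.93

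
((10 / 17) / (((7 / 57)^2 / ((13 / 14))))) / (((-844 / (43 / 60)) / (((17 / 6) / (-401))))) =201799 / 928690336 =0.00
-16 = -16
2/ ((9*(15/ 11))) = 22/ 135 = 0.16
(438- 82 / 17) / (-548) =-1841 / 2329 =-0.79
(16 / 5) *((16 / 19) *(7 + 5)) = 3072 / 95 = 32.34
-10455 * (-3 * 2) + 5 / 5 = 62731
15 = 15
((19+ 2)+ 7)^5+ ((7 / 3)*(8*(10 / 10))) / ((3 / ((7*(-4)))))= 154891744 / 9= 17210193.78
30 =30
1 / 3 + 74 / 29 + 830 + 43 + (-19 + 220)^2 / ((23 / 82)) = 289973380 / 2001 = 144914.23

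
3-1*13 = -10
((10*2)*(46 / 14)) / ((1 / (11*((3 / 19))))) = 15180 / 133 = 114.14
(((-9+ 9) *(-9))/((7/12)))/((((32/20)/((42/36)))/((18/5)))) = 0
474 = 474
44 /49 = 0.90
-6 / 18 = -1 / 3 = -0.33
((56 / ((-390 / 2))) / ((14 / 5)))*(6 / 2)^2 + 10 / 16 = -31 / 104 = -0.30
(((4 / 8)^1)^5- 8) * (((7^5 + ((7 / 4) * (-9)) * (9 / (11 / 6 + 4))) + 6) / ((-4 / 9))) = 77060133 / 256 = 301016.14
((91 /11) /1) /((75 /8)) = 728 /825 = 0.88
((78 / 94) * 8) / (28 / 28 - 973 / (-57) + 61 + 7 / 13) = 0.08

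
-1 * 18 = -18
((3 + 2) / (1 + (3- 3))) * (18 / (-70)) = -9 / 7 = -1.29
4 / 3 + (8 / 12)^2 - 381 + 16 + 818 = 4093 / 9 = 454.78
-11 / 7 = -1.57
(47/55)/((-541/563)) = -26461/29755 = -0.89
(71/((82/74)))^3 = 263044.15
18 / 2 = 9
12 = 12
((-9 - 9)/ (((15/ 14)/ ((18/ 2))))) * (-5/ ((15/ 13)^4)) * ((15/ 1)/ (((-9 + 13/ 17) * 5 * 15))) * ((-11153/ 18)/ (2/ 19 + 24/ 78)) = 78679585751/ 5062500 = 15541.65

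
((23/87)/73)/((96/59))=0.00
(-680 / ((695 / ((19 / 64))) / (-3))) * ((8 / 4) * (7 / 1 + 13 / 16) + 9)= 190893 / 8896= 21.46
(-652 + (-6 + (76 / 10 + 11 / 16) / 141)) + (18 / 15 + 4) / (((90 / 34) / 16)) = -106005511 / 169200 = -626.51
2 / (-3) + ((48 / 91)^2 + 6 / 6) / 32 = -498229 / 794976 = -0.63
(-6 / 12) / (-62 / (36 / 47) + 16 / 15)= 0.01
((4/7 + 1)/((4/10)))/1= 55/14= 3.93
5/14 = 0.36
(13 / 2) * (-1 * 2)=-13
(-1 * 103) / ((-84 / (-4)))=-103 / 21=-4.90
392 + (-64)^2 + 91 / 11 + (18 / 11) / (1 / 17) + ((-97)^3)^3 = -760231058654560692.91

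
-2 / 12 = -1 / 6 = -0.17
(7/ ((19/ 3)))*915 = 19215/ 19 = 1011.32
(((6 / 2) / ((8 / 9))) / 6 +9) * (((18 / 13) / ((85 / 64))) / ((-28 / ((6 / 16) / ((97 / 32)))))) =-1944 / 44135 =-0.04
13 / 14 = 0.93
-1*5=-5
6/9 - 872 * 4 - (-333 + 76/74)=-350245/111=-3155.36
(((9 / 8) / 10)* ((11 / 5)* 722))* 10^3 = 178695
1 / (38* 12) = 1 / 456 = 0.00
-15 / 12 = -5 / 4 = -1.25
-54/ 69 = -18/ 23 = -0.78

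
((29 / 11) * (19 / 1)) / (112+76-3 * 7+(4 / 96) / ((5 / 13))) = 66120 / 220583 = 0.30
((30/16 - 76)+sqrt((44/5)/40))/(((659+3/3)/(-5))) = 593/1056 - sqrt(22)/1320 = 0.56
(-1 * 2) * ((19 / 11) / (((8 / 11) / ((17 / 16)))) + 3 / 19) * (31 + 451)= -1571561 / 608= -2584.80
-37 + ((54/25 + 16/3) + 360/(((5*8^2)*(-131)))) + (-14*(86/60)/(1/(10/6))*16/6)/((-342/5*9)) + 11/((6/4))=-23991480649/1088688600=-22.04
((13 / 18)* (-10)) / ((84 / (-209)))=13585 / 756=17.97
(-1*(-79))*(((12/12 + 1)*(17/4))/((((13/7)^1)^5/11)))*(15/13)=3724347165/9653618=385.80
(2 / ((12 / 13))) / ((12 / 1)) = 13 / 72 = 0.18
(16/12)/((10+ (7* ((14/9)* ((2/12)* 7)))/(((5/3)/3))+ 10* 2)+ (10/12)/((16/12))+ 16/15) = 160/6547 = 0.02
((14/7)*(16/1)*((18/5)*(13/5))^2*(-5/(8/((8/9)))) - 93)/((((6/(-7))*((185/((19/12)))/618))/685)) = 129066868273/18500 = 6976587.47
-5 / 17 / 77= -5 / 1309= -0.00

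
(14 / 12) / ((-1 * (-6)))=7 / 36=0.19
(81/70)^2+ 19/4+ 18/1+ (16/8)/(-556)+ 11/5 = 26.29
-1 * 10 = -10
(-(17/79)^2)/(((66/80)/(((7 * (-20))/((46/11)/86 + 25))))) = 8698900/27728763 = 0.31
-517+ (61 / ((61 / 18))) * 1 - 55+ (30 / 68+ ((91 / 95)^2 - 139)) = -212230121 / 306850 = -691.64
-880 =-880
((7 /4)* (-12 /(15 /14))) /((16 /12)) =-147 /10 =-14.70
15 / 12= 5 / 4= 1.25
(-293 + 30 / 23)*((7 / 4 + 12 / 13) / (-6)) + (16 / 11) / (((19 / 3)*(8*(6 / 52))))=130.20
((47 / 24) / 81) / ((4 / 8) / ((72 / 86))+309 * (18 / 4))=47 / 2704293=0.00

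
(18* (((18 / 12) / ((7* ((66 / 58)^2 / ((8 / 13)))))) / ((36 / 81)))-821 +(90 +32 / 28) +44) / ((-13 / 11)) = 7506559 / 13013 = 576.85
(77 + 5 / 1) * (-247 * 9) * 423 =-77106978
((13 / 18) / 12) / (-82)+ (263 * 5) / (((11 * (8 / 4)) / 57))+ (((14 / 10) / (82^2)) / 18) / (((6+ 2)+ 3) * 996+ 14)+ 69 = 95188865299607 / 27384246450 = 3476.04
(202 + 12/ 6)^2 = 41616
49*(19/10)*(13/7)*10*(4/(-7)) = -988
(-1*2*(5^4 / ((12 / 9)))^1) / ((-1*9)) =625 / 6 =104.17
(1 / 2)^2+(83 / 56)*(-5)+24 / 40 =-6.56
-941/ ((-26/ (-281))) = -264421/ 26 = -10170.04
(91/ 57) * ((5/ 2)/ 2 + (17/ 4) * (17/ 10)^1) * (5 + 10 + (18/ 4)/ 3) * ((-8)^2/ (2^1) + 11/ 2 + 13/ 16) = 208014807/ 24320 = 8553.24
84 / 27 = 28 / 9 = 3.11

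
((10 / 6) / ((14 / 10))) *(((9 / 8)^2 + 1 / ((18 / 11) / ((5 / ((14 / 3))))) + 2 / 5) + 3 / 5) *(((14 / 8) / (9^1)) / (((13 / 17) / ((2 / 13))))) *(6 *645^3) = 16578451796875 / 75712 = 218967294.44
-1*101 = -101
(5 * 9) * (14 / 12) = 105 / 2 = 52.50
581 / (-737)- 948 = -699257 / 737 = -948.79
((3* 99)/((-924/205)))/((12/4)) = -615/28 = -21.96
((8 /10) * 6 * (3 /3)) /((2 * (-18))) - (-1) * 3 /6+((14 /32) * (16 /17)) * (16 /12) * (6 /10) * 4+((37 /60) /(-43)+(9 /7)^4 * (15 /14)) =225951311 /49143668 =4.60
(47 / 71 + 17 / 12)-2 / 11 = 17777 / 9372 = 1.90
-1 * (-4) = 4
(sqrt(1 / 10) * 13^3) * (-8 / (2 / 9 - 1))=79092 * sqrt(10) / 35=7146.02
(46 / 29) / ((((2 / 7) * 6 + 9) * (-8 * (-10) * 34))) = 161 / 2958000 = 0.00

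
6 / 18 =0.33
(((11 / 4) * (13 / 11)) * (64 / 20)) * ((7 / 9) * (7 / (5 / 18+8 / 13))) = 66248 / 1045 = 63.40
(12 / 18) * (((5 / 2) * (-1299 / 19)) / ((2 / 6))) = -6495 / 19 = -341.84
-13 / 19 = -0.68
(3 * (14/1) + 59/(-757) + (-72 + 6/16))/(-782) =179881/4735792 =0.04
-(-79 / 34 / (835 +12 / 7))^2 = -305809 / 39655943044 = -0.00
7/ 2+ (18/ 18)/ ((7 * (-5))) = 243/ 70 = 3.47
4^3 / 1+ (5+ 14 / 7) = 71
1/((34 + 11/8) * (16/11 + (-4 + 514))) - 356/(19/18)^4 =-29750625586900/103745811359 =-286.76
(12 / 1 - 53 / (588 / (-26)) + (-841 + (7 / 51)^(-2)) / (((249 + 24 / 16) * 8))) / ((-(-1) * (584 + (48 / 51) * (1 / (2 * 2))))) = 11643895 / 487641336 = 0.02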